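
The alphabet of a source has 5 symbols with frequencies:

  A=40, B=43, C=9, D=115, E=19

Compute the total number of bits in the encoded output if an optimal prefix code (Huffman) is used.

433

Build the Huffman tree bottom-up:
combine C(9), E(19) → 28
combine 28, A(40) → 68
combine B(43), 68 → 111
combine 111, D(115) → 226
The encoded length is the sum of every internal node's weight: 28 + 68 + 111 + 226 = 433 bits.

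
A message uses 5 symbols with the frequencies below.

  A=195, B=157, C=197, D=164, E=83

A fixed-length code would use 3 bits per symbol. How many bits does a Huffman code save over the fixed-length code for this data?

556

Fixed-length: 3 bits × 796 symbols = 2388 bits.
Huffman merges:
E(83) + B(157) → 240
D(164) + A(195) → 359
C(197) + 240 → 437
359 + 437 → 796
Huffman total = 240 + 359 + 437 + 796 = 1832 bits.
Saving = 2388 − 1832 = 556 bits.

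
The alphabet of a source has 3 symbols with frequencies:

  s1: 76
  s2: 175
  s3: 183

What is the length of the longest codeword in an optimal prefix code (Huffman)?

2

Merge the two lowest-weight nodes at each step:
merge s1(76) and s2(175): 251
merge s3(183) and 251: 434
The rarest symbols sit at the bottom; the longest codeword is 2 bits.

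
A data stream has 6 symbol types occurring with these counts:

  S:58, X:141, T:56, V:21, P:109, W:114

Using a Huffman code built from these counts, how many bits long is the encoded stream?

Merge the two smallest weights repeatedly:
combine V(21), T(56) → 77
combine S(58), 77 → 135
combine P(109), W(114) → 223
combine 135, X(141) → 276
combine 223, 276 → 499
Total encoded bits = sum of merged weights = 77 + 135 + 223 + 276 + 499 = 1210.

1210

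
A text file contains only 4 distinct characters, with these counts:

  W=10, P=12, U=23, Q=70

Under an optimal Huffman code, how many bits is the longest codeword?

Merge the two lowest-weight nodes at each step:
W(10) + P(12) → 22
22 + U(23) → 45
45 + Q(70) → 115
The first pair merged (W, P) ends up deepest, at depth 3.

3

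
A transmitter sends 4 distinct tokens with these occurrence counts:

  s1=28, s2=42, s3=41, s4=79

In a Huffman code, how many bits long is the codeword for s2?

2

Build the tree from the bottom:
combine s1(28), s3(41) → 69
combine s2(42), 69 → 111
combine s4(79), 111 → 190
The subtree containing s2 is merged 2 times, so code length = 2.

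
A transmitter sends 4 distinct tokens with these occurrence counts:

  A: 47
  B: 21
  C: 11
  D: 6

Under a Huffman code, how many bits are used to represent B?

Repeatedly merge the two smallest:
combine D(6), C(11) → 17
combine 17, B(21) → 38
combine 38, A(47) → 85
B's leaf is at depth 2, giving a 2-bit codeword.

2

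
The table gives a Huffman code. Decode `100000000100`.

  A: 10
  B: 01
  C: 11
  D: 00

ADDDBD

Read left to right; each codeword is recognised as soon as it completes (prefix code):
  10→A | 00→D | 00→D | 00→D | 01→B | 00→D
Decoded message: ADDDBD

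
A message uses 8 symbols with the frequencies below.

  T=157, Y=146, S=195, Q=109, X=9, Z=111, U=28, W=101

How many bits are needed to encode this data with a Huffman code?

2391

Merge the two smallest weights repeatedly:
merge X(9) and U(28): 37
merge 37 and W(101): 138
merge Q(109) and Z(111): 220
merge 138 and Y(146): 284
merge T(157) and S(195): 352
merge 220 and 284: 504
merge 352 and 504: 856
Each symbol's bit-cost is frequency × depth; summing gives 2391 bits (equivalently 37 + 138 + 220 + 284 + 352 + 504 + 856).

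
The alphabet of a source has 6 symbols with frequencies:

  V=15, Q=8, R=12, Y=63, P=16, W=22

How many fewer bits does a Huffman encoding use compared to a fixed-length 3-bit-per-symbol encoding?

106

Fixed-length: 3 bits × 136 symbols = 408 bits.
Huffman merges:
combine Q(8), R(12) → 20
combine V(15), P(16) → 31
combine 20, W(22) → 42
combine 31, 42 → 73
combine Y(63), 73 → 136
Huffman total = 20 + 31 + 42 + 73 + 136 = 302 bits.
Saving = 408 − 302 = 106 bits.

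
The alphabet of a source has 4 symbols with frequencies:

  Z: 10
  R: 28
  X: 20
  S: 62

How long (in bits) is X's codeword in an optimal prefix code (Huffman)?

Build the tree from the bottom:
Z(10) + X(20) → 30
R(28) + 30 → 58
58 + S(62) → 120
The subtree containing X is merged 3 times, so code length = 3.

3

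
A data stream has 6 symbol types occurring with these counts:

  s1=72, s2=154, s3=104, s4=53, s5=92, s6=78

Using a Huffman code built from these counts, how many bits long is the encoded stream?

1401

Greedily combine the two least-frequent nodes:
combine s4(53), s1(72) → 125
combine s6(78), s5(92) → 170
combine s3(104), 125 → 229
combine s2(154), 170 → 324
combine 229, 324 → 553
The encoded length is the sum of every internal node's weight: 125 + 170 + 229 + 324 + 553 = 1401 bits.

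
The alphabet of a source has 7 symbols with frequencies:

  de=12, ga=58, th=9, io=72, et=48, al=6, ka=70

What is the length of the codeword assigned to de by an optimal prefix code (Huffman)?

Build the tree from the bottom:
merge al(6) and th(9): 15
merge de(12) and 15: 27
merge 27 and et(48): 75
merge ga(58) and ka(70): 128
merge io(72) and 75: 147
merge 128 and 147: 275
de sits 4 levels below the root, so its codeword is 4 bits.

4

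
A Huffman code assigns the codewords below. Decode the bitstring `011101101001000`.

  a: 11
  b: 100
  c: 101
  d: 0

Read left to right; each codeword is recognised as soon as it completes (prefix code):
  0→d | 11→a | 101→c | 101→c | 0→d | 0→d | 100→b | 0→d
Decoded message: daccddbd

daccddbd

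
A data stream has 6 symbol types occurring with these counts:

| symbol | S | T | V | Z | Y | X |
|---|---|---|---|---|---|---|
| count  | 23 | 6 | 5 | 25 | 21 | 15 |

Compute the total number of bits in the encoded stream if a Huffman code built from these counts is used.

Build the Huffman tree bottom-up:
combine V(5), T(6) → 11
combine 11, X(15) → 26
combine Y(21), S(23) → 44
combine Z(25), 26 → 51
combine 44, 51 → 95
Total encoded bits = sum of merged weights = 11 + 26 + 44 + 51 + 95 = 227.

227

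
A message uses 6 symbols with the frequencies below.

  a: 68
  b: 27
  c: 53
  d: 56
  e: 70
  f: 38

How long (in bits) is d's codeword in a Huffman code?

Build the tree from the bottom:
b(27) + f(38) → 65
c(53) + d(56) → 109
65 + a(68) → 133
e(70) + 109 → 179
133 + 179 → 312
d's leaf is at depth 3, giving a 3-bit codeword.

3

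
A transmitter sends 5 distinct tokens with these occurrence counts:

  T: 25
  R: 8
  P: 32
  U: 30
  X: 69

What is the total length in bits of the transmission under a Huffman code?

Build the Huffman tree bottom-up:
R(8) + T(25) → 33
U(30) + P(32) → 62
33 + 62 → 95
X(69) + 95 → 164
Each symbol's bit-cost is frequency × depth; summing gives 354 bits (equivalently 33 + 62 + 95 + 164).

354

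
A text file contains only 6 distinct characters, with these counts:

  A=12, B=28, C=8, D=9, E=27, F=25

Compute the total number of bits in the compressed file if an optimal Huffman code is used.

264

Merge the two smallest weights repeatedly:
combine C(8), D(9) → 17
combine A(12), 17 → 29
combine F(25), E(27) → 52
combine B(28), 29 → 57
combine 52, 57 → 109
Total encoded bits = sum of merged weights = 17 + 29 + 52 + 57 + 109 = 264.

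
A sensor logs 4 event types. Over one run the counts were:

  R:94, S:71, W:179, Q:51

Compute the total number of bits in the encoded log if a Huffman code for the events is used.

Greedily combine the two least-frequent nodes:
combine Q(51), S(71) → 122
combine R(94), 122 → 216
combine W(179), 216 → 395
Each symbol's bit-cost is frequency × depth; summing gives 733 bits (equivalently 122 + 216 + 395).

733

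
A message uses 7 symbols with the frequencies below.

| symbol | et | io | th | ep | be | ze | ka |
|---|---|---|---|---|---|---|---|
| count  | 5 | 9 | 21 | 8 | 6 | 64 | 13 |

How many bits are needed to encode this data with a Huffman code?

Greedily combine the two least-frequent nodes:
merge et(5) and be(6): 11
merge ep(8) and io(9): 17
merge 11 and ka(13): 24
merge 17 and th(21): 38
merge 24 and 38: 62
merge 62 and ze(64): 126
Each symbol's bit-cost is frequency × depth; summing gives 278 bits (equivalently 11 + 17 + 24 + 38 + 62 + 126).

278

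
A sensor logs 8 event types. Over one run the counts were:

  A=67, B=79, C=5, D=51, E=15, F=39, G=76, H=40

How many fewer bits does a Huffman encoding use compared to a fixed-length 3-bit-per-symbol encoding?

Fixed-length: 3 bits × 372 symbols = 1116 bits.
Huffman merges:
C(5) + E(15) → 20
20 + F(39) → 59
H(40) + D(51) → 91
59 + A(67) → 126
G(76) + B(79) → 155
91 + 126 → 217
155 + 217 → 372
Huffman total = 20 + 59 + 91 + 126 + 155 + 217 + 372 = 1040 bits.
Saving = 1116 − 1040 = 76 bits.

76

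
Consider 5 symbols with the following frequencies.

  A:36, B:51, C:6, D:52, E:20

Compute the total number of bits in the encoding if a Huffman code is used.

356

Greedily combine the two least-frequent nodes:
C(6) + E(20) → 26
26 + A(36) → 62
B(51) + D(52) → 103
62 + 103 → 165
Each symbol's bit-cost is frequency × depth; summing gives 356 bits (equivalently 26 + 62 + 103 + 165).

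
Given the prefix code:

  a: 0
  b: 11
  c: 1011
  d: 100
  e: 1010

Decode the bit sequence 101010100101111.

eeacb

Read left to right; each codeword is recognised as soon as it completes (prefix code):
  1010→e | 1010→e | 0→a | 1011→c | 11→b
Decoded message: eeacb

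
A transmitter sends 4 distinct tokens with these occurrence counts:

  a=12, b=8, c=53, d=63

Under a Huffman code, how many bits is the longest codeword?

Merge the two lowest-weight nodes at each step:
b(8) + a(12) → 20
20 + c(53) → 73
d(63) + 73 → 136
The first pair merged (b, a) ends up deepest, at depth 3.

3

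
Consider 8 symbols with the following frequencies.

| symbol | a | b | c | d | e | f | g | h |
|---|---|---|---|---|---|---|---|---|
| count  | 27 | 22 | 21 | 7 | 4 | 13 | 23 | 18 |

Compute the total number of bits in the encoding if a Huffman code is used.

389

Build the Huffman tree bottom-up:
e(4) + d(7) → 11
11 + f(13) → 24
h(18) + c(21) → 39
b(22) + g(23) → 45
24 + a(27) → 51
39 + 45 → 84
51 + 84 → 135
The encoded length is the sum of every internal node's weight: 11 + 24 + 39 + 45 + 51 + 84 + 135 = 389 bits.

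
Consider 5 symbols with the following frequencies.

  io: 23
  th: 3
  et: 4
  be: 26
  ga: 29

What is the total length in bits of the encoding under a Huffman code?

177

Build the Huffman tree bottom-up:
merge th(3) and et(4): 7
merge 7 and io(23): 30
merge be(26) and ga(29): 55
merge 30 and 55: 85
Each symbol's bit-cost is frequency × depth; summing gives 177 bits (equivalently 7 + 30 + 55 + 85).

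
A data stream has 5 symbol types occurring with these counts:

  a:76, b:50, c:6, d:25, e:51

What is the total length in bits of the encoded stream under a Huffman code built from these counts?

447

Merge the two smallest weights repeatedly:
c(6) + d(25) → 31
31 + b(50) → 81
e(51) + a(76) → 127
81 + 127 → 208
Total encoded bits = sum of merged weights = 31 + 81 + 127 + 208 = 447.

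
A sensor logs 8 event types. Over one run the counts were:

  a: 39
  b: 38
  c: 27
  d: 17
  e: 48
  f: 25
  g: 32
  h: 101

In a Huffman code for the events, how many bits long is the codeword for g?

Huffman merges, smallest pair first:
d(17) + f(25) → 42
c(27) + g(32) → 59
b(38) + a(39) → 77
42 + e(48) → 90
59 + 77 → 136
90 + h(101) → 191
136 + 191 → 327
g sits 3 levels below the root, so its codeword is 3 bits.

3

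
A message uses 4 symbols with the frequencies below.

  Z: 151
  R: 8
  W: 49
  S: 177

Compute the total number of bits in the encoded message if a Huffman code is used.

Build the Huffman tree bottom-up:
combine R(8), W(49) → 57
combine 57, Z(151) → 208
combine S(177), 208 → 385
Total encoded bits = sum of merged weights = 57 + 208 + 385 = 650.

650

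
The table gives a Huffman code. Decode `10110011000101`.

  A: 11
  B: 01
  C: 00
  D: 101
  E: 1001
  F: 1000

DEFD

Read left to right; each codeword is recognised as soon as it completes (prefix code):
  101→D | 1001→E | 1000→F | 101→D
Decoded message: DEFD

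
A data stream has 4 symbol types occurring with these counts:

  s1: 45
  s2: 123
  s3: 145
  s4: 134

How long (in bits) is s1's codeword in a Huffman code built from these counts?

Build the tree from the bottom:
s1(45) + s2(123) → 168
s4(134) + s3(145) → 279
168 + 279 → 447
s1 sits 2 levels below the root, so its codeword is 2 bits.

2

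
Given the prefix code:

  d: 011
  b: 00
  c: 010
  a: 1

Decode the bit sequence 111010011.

Read left to right; each codeword is recognised as soon as it completes (prefix code):
  1→a | 1→a | 1→a | 010→c | 011→d
Decoded message: aaacd

aaacd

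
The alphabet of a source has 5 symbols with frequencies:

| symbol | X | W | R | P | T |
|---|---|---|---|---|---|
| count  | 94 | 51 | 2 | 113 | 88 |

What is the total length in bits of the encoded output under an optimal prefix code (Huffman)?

Greedily combine the two least-frequent nodes:
merge R(2) and W(51): 53
merge 53 and T(88): 141
merge X(94) and P(113): 207
merge 141 and 207: 348
Each symbol's bit-cost is frequency × depth; summing gives 749 bits (equivalently 53 + 141 + 207 + 348).

749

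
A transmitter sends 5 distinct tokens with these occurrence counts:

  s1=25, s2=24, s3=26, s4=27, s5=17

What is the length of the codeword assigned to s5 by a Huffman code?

Repeatedly merge the two smallest:
combine s5(17), s2(24) → 41
combine s1(25), s3(26) → 51
combine s4(27), 41 → 68
combine 51, 68 → 119
s5 sits 3 levels below the root, so its codeword is 3 bits.

3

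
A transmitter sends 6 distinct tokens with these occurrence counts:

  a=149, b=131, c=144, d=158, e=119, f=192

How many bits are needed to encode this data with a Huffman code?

Merge the two smallest weights repeatedly:
combine e(119), b(131) → 250
combine c(144), a(149) → 293
combine d(158), f(192) → 350
combine 250, 293 → 543
combine 350, 543 → 893
Total encoded bits = sum of merged weights = 250 + 293 + 350 + 543 + 893 = 2329.

2329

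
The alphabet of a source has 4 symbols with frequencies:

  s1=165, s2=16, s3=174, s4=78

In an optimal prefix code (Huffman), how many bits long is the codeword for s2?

Huffman merges, smallest pair first:
s2(16) + s4(78) → 94
94 + s1(165) → 259
s3(174) + 259 → 433
s2 sits 3 levels below the root, so its codeword is 3 bits.

3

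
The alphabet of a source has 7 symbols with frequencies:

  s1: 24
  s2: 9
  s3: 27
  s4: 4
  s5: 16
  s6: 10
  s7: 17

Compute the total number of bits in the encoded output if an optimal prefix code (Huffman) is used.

283

Greedily combine the two least-frequent nodes:
s4(4) + s2(9) → 13
s6(10) + 13 → 23
s5(16) + s7(17) → 33
23 + s1(24) → 47
s3(27) + 33 → 60
47 + 60 → 107
Each symbol's bit-cost is frequency × depth; summing gives 283 bits (equivalently 13 + 23 + 33 + 47 + 60 + 107).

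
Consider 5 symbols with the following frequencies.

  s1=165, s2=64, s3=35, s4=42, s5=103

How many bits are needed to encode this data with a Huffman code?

Build the Huffman tree bottom-up:
combine s3(35), s4(42) → 77
combine s2(64), 77 → 141
combine s5(103), 141 → 244
combine s1(165), 244 → 409
Total encoded bits = sum of merged weights = 77 + 141 + 244 + 409 = 871.

871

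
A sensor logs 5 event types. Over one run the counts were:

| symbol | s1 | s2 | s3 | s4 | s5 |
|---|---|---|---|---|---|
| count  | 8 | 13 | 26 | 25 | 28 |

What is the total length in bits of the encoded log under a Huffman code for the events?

Merge the two smallest weights repeatedly:
combine s1(8), s2(13) → 21
combine 21, s4(25) → 46
combine s3(26), s5(28) → 54
combine 46, 54 → 100
Each symbol's bit-cost is frequency × depth; summing gives 221 bits (equivalently 21 + 46 + 54 + 100).

221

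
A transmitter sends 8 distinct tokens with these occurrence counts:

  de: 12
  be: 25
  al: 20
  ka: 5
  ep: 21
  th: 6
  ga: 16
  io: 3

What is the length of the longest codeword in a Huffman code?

Merge the two lowest-weight nodes at each step:
merge io(3) and ka(5): 8
merge th(6) and 8: 14
merge de(12) and 14: 26
merge ga(16) and al(20): 36
merge ep(21) and be(25): 46
merge 26 and 36: 62
merge 46 and 62: 108
The first pair merged (io, ka) ends up deepest, at depth 5.

5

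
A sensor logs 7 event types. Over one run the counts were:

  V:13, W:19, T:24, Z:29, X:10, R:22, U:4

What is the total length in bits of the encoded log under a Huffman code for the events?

Greedily combine the two least-frequent nodes:
combine U(4), X(10) → 14
combine V(13), 14 → 27
combine W(19), R(22) → 41
combine T(24), 27 → 51
combine Z(29), 41 → 70
combine 51, 70 → 121
Each symbol's bit-cost is frequency × depth; summing gives 324 bits (equivalently 14 + 27 + 41 + 51 + 70 + 121).

324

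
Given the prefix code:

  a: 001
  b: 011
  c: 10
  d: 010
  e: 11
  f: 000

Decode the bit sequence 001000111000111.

afecae

Read left to right; each codeword is recognised as soon as it completes (prefix code):
  001→a | 000→f | 11→e | 10→c | 001→a | 11→e
Decoded message: afecae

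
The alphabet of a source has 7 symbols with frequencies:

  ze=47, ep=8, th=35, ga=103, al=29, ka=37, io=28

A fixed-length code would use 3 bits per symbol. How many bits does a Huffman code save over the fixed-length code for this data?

114

Fixed-length: 3 bits × 287 symbols = 861 bits.
Huffman merges:
merge ep(8) and io(28): 36
merge al(29) and th(35): 64
merge 36 and ka(37): 73
merge ze(47) and 64: 111
merge 73 and ga(103): 176
merge 111 and 176: 287
Huffman total = 36 + 64 + 73 + 111 + 176 + 287 = 747 bits.
Saving = 861 − 747 = 114 bits.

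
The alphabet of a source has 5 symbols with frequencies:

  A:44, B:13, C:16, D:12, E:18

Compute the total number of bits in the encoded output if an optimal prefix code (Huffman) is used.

Greedily combine the two least-frequent nodes:
combine D(12), B(13) → 25
combine C(16), E(18) → 34
combine 25, 34 → 59
combine A(44), 59 → 103
Total encoded bits = sum of merged weights = 25 + 34 + 59 + 103 = 221.

221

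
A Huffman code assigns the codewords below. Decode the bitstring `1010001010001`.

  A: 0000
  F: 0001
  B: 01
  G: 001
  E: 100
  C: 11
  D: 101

Read left to right; each codeword is recognised as soon as it completes (prefix code):
  101→D | 0001→F | 01→B | 0001→F
Decoded message: DFBF

DFBF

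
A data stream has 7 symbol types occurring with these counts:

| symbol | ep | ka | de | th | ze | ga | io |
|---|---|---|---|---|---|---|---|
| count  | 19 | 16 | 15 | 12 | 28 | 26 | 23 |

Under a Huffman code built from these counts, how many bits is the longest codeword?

Merge the two lowest-weight nodes at each step:
th(12) + de(15) → 27
ka(16) + ep(19) → 35
io(23) + ga(26) → 49
27 + ze(28) → 55
35 + 49 → 84
55 + 84 → 139
Maximum depth reached is 3.

3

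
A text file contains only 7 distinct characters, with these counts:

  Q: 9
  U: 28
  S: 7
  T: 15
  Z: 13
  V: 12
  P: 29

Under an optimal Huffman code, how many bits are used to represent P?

2

Huffman merges, smallest pair first:
merge S(7) and Q(9): 16
merge V(12) and Z(13): 25
merge T(15) and 16: 31
merge 25 and U(28): 53
merge P(29) and 31: 60
merge 53 and 60: 113
P sits 2 levels below the root, so its codeword is 2 bits.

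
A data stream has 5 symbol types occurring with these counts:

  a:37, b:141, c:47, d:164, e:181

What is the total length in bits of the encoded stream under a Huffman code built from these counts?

1224

Build the Huffman tree bottom-up:
combine a(37), c(47) → 84
combine 84, b(141) → 225
combine d(164), e(181) → 345
combine 225, 345 → 570
Total encoded bits = sum of merged weights = 84 + 225 + 345 + 570 = 1224.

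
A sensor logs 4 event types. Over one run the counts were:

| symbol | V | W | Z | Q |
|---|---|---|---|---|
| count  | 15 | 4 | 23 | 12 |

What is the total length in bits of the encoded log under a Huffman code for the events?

101

Merge the two smallest weights repeatedly:
combine W(4), Q(12) → 16
combine V(15), 16 → 31
combine Z(23), 31 → 54
Total encoded bits = sum of merged weights = 16 + 31 + 54 = 101.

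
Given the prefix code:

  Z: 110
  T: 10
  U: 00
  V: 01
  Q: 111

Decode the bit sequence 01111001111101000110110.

VQUQZTUZZ

Read left to right; each codeword is recognised as soon as it completes (prefix code):
  01→V | 111→Q | 00→U | 111→Q | 110→Z | 10→T | 00→U | 110→Z | 110→Z
Decoded message: VQUQZTUZZ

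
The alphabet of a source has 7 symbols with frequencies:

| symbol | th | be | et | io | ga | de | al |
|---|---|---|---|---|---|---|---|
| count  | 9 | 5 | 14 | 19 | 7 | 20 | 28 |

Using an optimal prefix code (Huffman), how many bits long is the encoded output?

270

Build the Huffman tree bottom-up:
combine be(5), ga(7) → 12
combine th(9), 12 → 21
combine et(14), io(19) → 33
combine de(20), 21 → 41
combine al(28), 33 → 61
combine 41, 61 → 102
The encoded length is the sum of every internal node's weight: 12 + 21 + 33 + 41 + 61 + 102 = 270 bits.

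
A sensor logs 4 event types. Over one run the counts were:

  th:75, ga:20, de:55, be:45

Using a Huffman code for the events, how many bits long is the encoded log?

Build the Huffman tree bottom-up:
merge ga(20) and be(45): 65
merge de(55) and 65: 120
merge th(75) and 120: 195
Each symbol's bit-cost is frequency × depth; summing gives 380 bits (equivalently 65 + 120 + 195).

380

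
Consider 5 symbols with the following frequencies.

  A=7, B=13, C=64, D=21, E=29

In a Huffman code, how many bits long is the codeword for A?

4

Repeatedly merge the two smallest:
A(7) + B(13) → 20
20 + D(21) → 41
E(29) + 41 → 70
C(64) + 70 → 134
A sits 4 levels below the root, so its codeword is 4 bits.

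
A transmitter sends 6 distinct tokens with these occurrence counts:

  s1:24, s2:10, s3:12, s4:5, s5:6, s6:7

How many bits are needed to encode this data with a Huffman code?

155

Greedily combine the two least-frequent nodes:
combine s4(5), s5(6) → 11
combine s6(7), s2(10) → 17
combine 11, s3(12) → 23
combine 17, 23 → 40
combine s1(24), 40 → 64
Total encoded bits = sum of merged weights = 11 + 17 + 23 + 40 + 64 = 155.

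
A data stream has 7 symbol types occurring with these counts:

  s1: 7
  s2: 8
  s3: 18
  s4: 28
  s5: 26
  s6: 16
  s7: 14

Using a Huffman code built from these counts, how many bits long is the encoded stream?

Greedily combine the two least-frequent nodes:
merge s1(7) and s2(8): 15
merge s7(14) and 15: 29
merge s6(16) and s3(18): 34
merge s5(26) and s4(28): 54
merge 29 and 34: 63
merge 54 and 63: 117
Total encoded bits = sum of merged weights = 15 + 29 + 34 + 54 + 63 + 117 = 312.

312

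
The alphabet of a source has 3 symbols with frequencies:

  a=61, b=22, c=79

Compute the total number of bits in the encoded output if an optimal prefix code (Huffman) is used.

245

Build the Huffman tree bottom-up:
combine b(22), a(61) → 83
combine c(79), 83 → 162
The encoded length is the sum of every internal node's weight: 83 + 162 = 245 bits.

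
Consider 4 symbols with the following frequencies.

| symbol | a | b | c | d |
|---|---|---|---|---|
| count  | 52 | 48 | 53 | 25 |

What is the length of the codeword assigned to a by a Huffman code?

Build the tree from the bottom:
d(25) + b(48) → 73
a(52) + c(53) → 105
73 + 105 → 178
The subtree containing a is merged 2 times, so code length = 2.

2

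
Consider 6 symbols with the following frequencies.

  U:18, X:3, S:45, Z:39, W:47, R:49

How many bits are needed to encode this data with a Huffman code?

483

Merge the two smallest weights repeatedly:
X(3) + U(18) → 21
21 + Z(39) → 60
S(45) + W(47) → 92
R(49) + 60 → 109
92 + 109 → 201
Total encoded bits = sum of merged weights = 21 + 60 + 92 + 109 + 201 = 483.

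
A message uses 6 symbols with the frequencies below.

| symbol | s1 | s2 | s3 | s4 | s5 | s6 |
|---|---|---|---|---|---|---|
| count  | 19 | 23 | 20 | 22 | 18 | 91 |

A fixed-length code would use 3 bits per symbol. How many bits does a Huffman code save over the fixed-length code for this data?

145

Fixed-length: 3 bits × 193 symbols = 579 bits.
Huffman merges:
combine s5(18), s1(19) → 37
combine s3(20), s4(22) → 42
combine s2(23), 37 → 60
combine 42, 60 → 102
combine s6(91), 102 → 193
Huffman total = 37 + 42 + 60 + 102 + 193 = 434 bits.
Saving = 579 − 434 = 145 bits.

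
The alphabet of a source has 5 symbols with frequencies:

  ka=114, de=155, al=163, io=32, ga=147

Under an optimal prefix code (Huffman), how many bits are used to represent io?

Repeatedly merge the two smallest:
merge io(32) and ka(114): 146
merge 146 and ga(147): 293
merge de(155) and al(163): 318
merge 293 and 318: 611
The subtree containing io is merged 3 times, so code length = 3.

3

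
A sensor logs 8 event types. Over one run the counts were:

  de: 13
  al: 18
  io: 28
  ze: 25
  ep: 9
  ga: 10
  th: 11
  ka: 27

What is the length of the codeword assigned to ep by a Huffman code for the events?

4

Build the tree from the bottom:
combine ep(9), ga(10) → 19
combine th(11), de(13) → 24
combine al(18), 19 → 37
combine 24, ze(25) → 49
combine ka(27), io(28) → 55
combine 37, 49 → 86
combine 55, 86 → 141
ep sits 4 levels below the root, so its codeword is 4 bits.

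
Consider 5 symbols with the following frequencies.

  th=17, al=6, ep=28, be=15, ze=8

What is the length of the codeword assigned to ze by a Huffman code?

3

Repeatedly merge the two smallest:
merge al(6) and ze(8): 14
merge 14 and be(15): 29
merge th(17) and ep(28): 45
merge 29 and 45: 74
The subtree containing ze is merged 3 times, so code length = 3.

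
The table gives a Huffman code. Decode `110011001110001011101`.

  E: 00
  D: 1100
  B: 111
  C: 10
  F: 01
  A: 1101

Read left to right; each codeword is recognised as soon as it completes (prefix code):
  1100→D | 1100→D | 111→B | 00→E | 01→F | 01→F | 1101→A
Decoded message: DDBEFFA

DDBEFFA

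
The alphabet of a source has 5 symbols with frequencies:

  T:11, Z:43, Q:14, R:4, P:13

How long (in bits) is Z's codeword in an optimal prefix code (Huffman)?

1

Repeatedly merge the two smallest:
combine R(4), T(11) → 15
combine P(13), Q(14) → 27
combine 15, 27 → 42
combine 42, Z(43) → 85
Z is merged only at the final step, so code length = 1.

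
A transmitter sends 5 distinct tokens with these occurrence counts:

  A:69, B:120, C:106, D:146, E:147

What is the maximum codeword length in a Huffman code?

3

Merge the two lowest-weight nodes at each step:
A(69) + C(106) → 175
B(120) + D(146) → 266
E(147) + 175 → 322
266 + 322 → 588
Maximum depth reached is 3.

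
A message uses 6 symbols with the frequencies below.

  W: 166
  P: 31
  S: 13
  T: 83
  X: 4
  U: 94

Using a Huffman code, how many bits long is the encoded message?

812

Merge the two smallest weights repeatedly:
combine X(4), S(13) → 17
combine 17, P(31) → 48
combine 48, T(83) → 131
combine U(94), 131 → 225
combine W(166), 225 → 391
Each symbol's bit-cost is frequency × depth; summing gives 812 bits (equivalently 17 + 48 + 131 + 225 + 391).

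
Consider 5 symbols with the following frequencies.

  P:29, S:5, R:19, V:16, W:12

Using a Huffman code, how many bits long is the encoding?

179

Greedily combine the two least-frequent nodes:
combine S(5), W(12) → 17
combine V(16), 17 → 33
combine R(19), P(29) → 48
combine 33, 48 → 81
Each symbol's bit-cost is frequency × depth; summing gives 179 bits (equivalently 17 + 33 + 48 + 81).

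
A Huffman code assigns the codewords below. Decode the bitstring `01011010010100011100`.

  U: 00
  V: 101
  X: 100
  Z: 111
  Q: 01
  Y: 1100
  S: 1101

Read left to right; each codeword is recognised as soon as it completes (prefix code):
  01→Q | 01→Q | 101→V | 00→U | 101→V | 00→U | 01→Q | 1100→Y
Decoded message: QQVUVUQY

QQVUVUQY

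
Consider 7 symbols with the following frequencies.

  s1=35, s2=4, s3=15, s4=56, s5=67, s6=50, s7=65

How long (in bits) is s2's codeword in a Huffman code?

5

Build the tree from the bottom:
merge s2(4) and s3(15): 19
merge 19 and s1(35): 54
merge s6(50) and 54: 104
merge s4(56) and s7(65): 121
merge s5(67) and 104: 171
merge 121 and 171: 292
s2's leaf is at depth 5, giving a 5-bit codeword.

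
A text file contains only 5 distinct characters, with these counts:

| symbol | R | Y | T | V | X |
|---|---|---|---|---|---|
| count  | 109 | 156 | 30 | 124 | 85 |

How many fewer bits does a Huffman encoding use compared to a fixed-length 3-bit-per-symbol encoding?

Fixed-length: 3 bits × 504 symbols = 1512 bits.
Huffman merges:
T(30) + X(85) → 115
R(109) + 115 → 224
V(124) + Y(156) → 280
224 + 280 → 504
Huffman total = 115 + 224 + 280 + 504 = 1123 bits.
Saving = 1512 − 1123 = 389 bits.

389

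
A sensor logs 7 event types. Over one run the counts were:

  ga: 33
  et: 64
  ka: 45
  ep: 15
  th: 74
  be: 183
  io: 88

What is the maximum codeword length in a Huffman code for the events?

5

Merge the two lowest-weight nodes at each step:
ep(15) + ga(33) → 48
ka(45) + 48 → 93
et(64) + th(74) → 138
io(88) + 93 → 181
138 + 181 → 319
be(183) + 319 → 502
The first pair merged (ep, ga) ends up deepest, at depth 5.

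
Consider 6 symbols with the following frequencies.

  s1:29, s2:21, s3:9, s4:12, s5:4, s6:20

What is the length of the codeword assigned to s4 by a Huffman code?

Build the tree from the bottom:
s5(4) + s3(9) → 13
s4(12) + 13 → 25
s6(20) + s2(21) → 41
25 + s1(29) → 54
41 + 54 → 95
s4 sits 3 levels below the root, so its codeword is 3 bits.

3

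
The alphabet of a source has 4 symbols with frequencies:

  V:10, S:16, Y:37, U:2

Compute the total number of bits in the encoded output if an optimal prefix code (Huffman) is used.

105

Greedily combine the two least-frequent nodes:
U(2) + V(10) → 12
12 + S(16) → 28
28 + Y(37) → 65
The encoded length is the sum of every internal node's weight: 12 + 28 + 65 = 105 bits.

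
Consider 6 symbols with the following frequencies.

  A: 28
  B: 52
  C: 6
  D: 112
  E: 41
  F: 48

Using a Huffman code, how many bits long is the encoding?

671

Merge the two smallest weights repeatedly:
combine C(6), A(28) → 34
combine 34, E(41) → 75
combine F(48), B(52) → 100
combine 75, 100 → 175
combine D(112), 175 → 287
Total encoded bits = sum of merged weights = 34 + 75 + 100 + 175 + 287 = 671.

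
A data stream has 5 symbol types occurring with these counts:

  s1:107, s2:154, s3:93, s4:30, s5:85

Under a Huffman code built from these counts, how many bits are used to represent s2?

2

Build the tree from the bottom:
merge s4(30) and s5(85): 115
merge s3(93) and s1(107): 200
merge 115 and s2(154): 269
merge 200 and 269: 469
s2 sits 2 levels below the root, so its codeword is 2 bits.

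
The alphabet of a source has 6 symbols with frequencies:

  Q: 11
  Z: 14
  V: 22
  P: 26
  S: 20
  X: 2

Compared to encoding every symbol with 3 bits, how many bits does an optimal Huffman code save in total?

55

Fixed-length: 3 bits × 95 symbols = 285 bits.
Huffman merges:
X(2) + Q(11) → 13
13 + Z(14) → 27
S(20) + V(22) → 42
P(26) + 27 → 53
42 + 53 → 95
Huffman total = 13 + 27 + 42 + 53 + 95 = 230 bits.
Saving = 285 − 230 = 55 bits.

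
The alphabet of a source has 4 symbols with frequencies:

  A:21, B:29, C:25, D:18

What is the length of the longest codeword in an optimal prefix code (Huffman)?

Merge the two lowest-weight nodes at each step:
merge D(18) and A(21): 39
merge C(25) and B(29): 54
merge 39 and 54: 93
The rarest symbols sit at the bottom; the longest codeword is 2 bits.

2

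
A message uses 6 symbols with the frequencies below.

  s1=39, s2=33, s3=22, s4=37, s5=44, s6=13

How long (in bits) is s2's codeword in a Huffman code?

Build the tree from the bottom:
merge s6(13) and s3(22): 35
merge s2(33) and 35: 68
merge s4(37) and s1(39): 76
merge s5(44) and 68: 112
merge 76 and 112: 188
s2's leaf is at depth 3, giving a 3-bit codeword.

3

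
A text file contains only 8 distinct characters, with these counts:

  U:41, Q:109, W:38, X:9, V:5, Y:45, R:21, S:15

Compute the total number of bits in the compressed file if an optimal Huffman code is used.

724

Greedily combine the two least-frequent nodes:
V(5) + X(9) → 14
14 + S(15) → 29
R(21) + 29 → 50
W(38) + U(41) → 79
Y(45) + 50 → 95
79 + 95 → 174
Q(109) + 174 → 283
Total encoded bits = sum of merged weights = 14 + 29 + 50 + 79 + 95 + 174 + 283 = 724.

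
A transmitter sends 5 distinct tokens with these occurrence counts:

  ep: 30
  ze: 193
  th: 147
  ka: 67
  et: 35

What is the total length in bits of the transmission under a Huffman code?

Merge the two smallest weights repeatedly:
merge ep(30) and et(35): 65
merge 65 and ka(67): 132
merge 132 and th(147): 279
merge ze(193) and 279: 472
Each symbol's bit-cost is frequency × depth; summing gives 948 bits (equivalently 65 + 132 + 279 + 472).

948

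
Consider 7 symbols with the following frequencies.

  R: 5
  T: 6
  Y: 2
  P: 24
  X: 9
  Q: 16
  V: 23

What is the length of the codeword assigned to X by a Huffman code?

3

Huffman merges, smallest pair first:
Y(2) + R(5) → 7
T(6) + 7 → 13
X(9) + 13 → 22
Q(16) + 22 → 38
V(23) + P(24) → 47
38 + 47 → 85
X sits 3 levels below the root, so its codeword is 3 bits.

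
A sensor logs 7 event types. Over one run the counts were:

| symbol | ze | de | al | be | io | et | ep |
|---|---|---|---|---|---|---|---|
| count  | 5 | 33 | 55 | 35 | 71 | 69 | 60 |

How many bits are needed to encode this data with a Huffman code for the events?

Build the Huffman tree bottom-up:
ze(5) + de(33) → 38
be(35) + 38 → 73
al(55) + ep(60) → 115
et(69) + io(71) → 140
73 + 115 → 188
140 + 188 → 328
Each symbol's bit-cost is frequency × depth; summing gives 882 bits (equivalently 38 + 73 + 115 + 140 + 188 + 328).

882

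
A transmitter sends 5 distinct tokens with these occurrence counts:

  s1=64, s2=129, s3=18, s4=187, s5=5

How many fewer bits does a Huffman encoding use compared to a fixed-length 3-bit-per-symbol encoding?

Fixed-length: 3 bits × 403 symbols = 1209 bits.
Huffman merges:
combine s5(5), s3(18) → 23
combine 23, s1(64) → 87
combine 87, s2(129) → 216
combine s4(187), 216 → 403
Huffman total = 23 + 87 + 216 + 403 = 729 bits.
Saving = 1209 − 729 = 480 bits.

480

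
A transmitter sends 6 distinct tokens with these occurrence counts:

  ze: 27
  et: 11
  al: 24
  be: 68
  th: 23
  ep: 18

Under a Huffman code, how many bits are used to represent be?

Repeatedly merge the two smallest:
combine et(11), ep(18) → 29
combine th(23), al(24) → 47
combine ze(27), 29 → 56
combine 47, 56 → 103
combine be(68), 103 → 171
be sits one level below the root: a 1-bit codeword.

1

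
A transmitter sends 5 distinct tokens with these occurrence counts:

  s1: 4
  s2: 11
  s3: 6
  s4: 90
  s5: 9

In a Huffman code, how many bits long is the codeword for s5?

3

Repeatedly merge the two smallest:
s1(4) + s3(6) → 10
s5(9) + 10 → 19
s2(11) + 19 → 30
30 + s4(90) → 120
s5 sits 3 levels below the root, so its codeword is 3 bits.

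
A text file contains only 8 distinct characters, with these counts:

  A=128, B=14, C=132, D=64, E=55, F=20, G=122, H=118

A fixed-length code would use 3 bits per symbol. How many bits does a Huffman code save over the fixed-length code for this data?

Fixed-length: 3 bits × 653 symbols = 1959 bits.
Huffman merges:
B(14) + F(20) → 34
34 + E(55) → 89
D(64) + 89 → 153
H(118) + G(122) → 240
A(128) + C(132) → 260
153 + 240 → 393
260 + 393 → 653
Huffman total = 34 + 89 + 153 + 240 + 260 + 393 + 653 = 1822 bits.
Saving = 1959 − 1822 = 137 bits.

137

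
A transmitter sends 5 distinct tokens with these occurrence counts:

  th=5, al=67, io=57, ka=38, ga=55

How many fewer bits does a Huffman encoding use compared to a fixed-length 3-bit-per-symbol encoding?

Fixed-length: 3 bits × 222 symbols = 666 bits.
Huffman merges:
th(5) + ka(38) → 43
43 + ga(55) → 98
io(57) + al(67) → 124
98 + 124 → 222
Huffman total = 43 + 98 + 124 + 222 = 487 bits.
Saving = 666 − 487 = 179 bits.

179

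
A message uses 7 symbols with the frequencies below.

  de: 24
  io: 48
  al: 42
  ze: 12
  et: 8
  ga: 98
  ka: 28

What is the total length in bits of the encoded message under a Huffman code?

Merge the two smallest weights repeatedly:
merge et(8) and ze(12): 20
merge 20 and de(24): 44
merge ka(28) and al(42): 70
merge 44 and io(48): 92
merge 70 and 92: 162
merge ga(98) and 162: 260
Each symbol's bit-cost is frequency × depth; summing gives 648 bits (equivalently 20 + 44 + 70 + 92 + 162 + 260).

648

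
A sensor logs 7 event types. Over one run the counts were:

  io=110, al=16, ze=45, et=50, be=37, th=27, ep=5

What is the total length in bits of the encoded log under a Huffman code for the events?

719

Build the Huffman tree bottom-up:
ep(5) + al(16) → 21
21 + th(27) → 48
be(37) + ze(45) → 82
48 + et(50) → 98
82 + 98 → 180
io(110) + 180 → 290
Total encoded bits = sum of merged weights = 21 + 48 + 82 + 98 + 180 + 290 = 719.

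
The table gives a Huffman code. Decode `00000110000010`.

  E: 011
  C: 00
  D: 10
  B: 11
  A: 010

CCECCA

Read left to right; each codeword is recognised as soon as it completes (prefix code):
  00→C | 00→C | 011→E | 00→C | 00→C | 010→A
Decoded message: CCECCA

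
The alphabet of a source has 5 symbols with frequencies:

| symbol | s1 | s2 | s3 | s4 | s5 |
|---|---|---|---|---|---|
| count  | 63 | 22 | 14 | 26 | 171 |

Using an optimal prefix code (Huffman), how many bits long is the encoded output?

Greedily combine the two least-frequent nodes:
merge s3(14) and s2(22): 36
merge s4(26) and 36: 62
merge 62 and s1(63): 125
merge 125 and s5(171): 296
The encoded length is the sum of every internal node's weight: 36 + 62 + 125 + 296 = 519 bits.

519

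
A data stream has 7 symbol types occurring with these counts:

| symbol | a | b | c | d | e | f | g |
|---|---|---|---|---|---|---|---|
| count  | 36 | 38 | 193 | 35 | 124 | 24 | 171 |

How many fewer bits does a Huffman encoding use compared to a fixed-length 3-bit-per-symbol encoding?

355

Fixed-length: 3 bits × 621 symbols = 1863 bits.
Huffman merges:
merge f(24) and d(35): 59
merge a(36) and b(38): 74
merge 59 and 74: 133
merge e(124) and 133: 257
merge g(171) and c(193): 364
merge 257 and 364: 621
Huffman total = 59 + 74 + 133 + 257 + 364 + 621 = 1508 bits.
Saving = 1863 − 1508 = 355 bits.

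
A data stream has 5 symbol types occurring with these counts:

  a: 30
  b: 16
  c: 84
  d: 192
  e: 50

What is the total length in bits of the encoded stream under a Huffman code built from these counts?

Merge the two smallest weights repeatedly:
combine b(16), a(30) → 46
combine 46, e(50) → 96
combine c(84), 96 → 180
combine 180, d(192) → 372
The encoded length is the sum of every internal node's weight: 46 + 96 + 180 + 372 = 694 bits.

694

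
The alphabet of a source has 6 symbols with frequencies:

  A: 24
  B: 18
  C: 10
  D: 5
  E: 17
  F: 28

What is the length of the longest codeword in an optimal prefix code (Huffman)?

4

Merge the two lowest-weight nodes at each step:
combine D(5), C(10) → 15
combine 15, E(17) → 32
combine B(18), A(24) → 42
combine F(28), 32 → 60
combine 42, 60 → 102
Maximum depth reached is 4.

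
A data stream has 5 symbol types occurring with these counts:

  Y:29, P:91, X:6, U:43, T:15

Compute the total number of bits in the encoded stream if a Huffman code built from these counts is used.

348

Greedily combine the two least-frequent nodes:
merge X(6) and T(15): 21
merge 21 and Y(29): 50
merge U(43) and 50: 93
merge P(91) and 93: 184
The encoded length is the sum of every internal node's weight: 21 + 50 + 93 + 184 = 348 bits.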